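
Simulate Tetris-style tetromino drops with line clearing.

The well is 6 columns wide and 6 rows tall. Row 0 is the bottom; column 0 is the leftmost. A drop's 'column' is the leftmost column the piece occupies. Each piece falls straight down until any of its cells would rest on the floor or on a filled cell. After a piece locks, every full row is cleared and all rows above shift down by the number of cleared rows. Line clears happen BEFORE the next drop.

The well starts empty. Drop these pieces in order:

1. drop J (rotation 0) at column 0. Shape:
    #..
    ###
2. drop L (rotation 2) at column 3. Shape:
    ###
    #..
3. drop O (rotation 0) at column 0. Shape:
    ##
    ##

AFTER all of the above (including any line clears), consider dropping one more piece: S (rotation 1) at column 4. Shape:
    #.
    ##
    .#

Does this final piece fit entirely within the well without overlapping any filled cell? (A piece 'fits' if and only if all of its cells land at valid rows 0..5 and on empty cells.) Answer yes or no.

Drop 1: J rot0 at col 0 lands with bottom-row=0; cleared 0 line(s) (total 0); column heights now [2 1 1 0 0 0], max=2
Drop 2: L rot2 at col 3 lands with bottom-row=0; cleared 0 line(s) (total 0); column heights now [2 1 1 2 2 2], max=2
Drop 3: O rot0 at col 0 lands with bottom-row=2; cleared 0 line(s) (total 0); column heights now [4 4 1 2 2 2], max=4
Test piece S rot1 at col 4 (width 2): heights before test = [4 4 1 2 2 2]; fits = True

Answer: yes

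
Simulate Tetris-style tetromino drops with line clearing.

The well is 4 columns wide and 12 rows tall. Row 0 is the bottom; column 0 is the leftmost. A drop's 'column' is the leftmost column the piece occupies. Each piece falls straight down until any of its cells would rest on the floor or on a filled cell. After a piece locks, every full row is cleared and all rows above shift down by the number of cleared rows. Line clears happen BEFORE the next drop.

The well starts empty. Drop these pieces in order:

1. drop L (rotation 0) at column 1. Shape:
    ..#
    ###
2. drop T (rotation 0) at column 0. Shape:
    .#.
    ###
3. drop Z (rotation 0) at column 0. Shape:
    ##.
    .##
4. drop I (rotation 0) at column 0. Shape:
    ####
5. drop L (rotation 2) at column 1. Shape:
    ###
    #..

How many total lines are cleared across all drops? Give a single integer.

Drop 1: L rot0 at col 1 lands with bottom-row=0; cleared 0 line(s) (total 0); column heights now [0 1 1 2], max=2
Drop 2: T rot0 at col 0 lands with bottom-row=1; cleared 1 line(s) (total 1); column heights now [0 2 1 1], max=2
Drop 3: Z rot0 at col 0 lands with bottom-row=2; cleared 0 line(s) (total 1); column heights now [4 4 3 1], max=4
Drop 4: I rot0 at col 0 lands with bottom-row=4; cleared 1 line(s) (total 2); column heights now [4 4 3 1], max=4
Drop 5: L rot2 at col 1 lands with bottom-row=4; cleared 0 line(s) (total 2); column heights now [4 6 6 6], max=6

Answer: 2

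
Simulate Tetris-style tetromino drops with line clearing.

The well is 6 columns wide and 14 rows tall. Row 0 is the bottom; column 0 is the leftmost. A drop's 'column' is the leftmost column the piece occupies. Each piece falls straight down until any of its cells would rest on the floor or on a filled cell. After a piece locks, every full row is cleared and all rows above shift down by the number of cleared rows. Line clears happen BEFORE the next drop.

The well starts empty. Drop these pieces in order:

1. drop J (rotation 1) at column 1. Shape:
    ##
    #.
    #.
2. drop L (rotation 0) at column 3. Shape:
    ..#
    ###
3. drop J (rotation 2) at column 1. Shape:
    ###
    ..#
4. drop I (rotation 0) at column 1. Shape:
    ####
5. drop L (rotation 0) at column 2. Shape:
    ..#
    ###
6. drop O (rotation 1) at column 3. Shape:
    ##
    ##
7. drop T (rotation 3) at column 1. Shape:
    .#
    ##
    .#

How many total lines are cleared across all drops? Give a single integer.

Answer: 0

Derivation:
Drop 1: J rot1 at col 1 lands with bottom-row=0; cleared 0 line(s) (total 0); column heights now [0 3 3 0 0 0], max=3
Drop 2: L rot0 at col 3 lands with bottom-row=0; cleared 0 line(s) (total 0); column heights now [0 3 3 1 1 2], max=3
Drop 3: J rot2 at col 1 lands with bottom-row=2; cleared 0 line(s) (total 0); column heights now [0 4 4 4 1 2], max=4
Drop 4: I rot0 at col 1 lands with bottom-row=4; cleared 0 line(s) (total 0); column heights now [0 5 5 5 5 2], max=5
Drop 5: L rot0 at col 2 lands with bottom-row=5; cleared 0 line(s) (total 0); column heights now [0 5 6 6 7 2], max=7
Drop 6: O rot1 at col 3 lands with bottom-row=7; cleared 0 line(s) (total 0); column heights now [0 5 6 9 9 2], max=9
Drop 7: T rot3 at col 1 lands with bottom-row=6; cleared 0 line(s) (total 0); column heights now [0 8 9 9 9 2], max=9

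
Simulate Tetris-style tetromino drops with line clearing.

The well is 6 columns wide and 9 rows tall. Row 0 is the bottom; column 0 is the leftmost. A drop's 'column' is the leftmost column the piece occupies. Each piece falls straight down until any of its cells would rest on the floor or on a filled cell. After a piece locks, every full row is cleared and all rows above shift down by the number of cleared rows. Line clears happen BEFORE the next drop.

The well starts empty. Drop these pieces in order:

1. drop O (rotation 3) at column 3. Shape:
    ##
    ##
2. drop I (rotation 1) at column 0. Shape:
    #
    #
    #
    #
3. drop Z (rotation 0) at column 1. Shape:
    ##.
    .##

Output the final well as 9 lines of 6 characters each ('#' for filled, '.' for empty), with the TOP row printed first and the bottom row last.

Answer: ......
......
......
......
......
###...
#.##..
#..##.
#..##.

Derivation:
Drop 1: O rot3 at col 3 lands with bottom-row=0; cleared 0 line(s) (total 0); column heights now [0 0 0 2 2 0], max=2
Drop 2: I rot1 at col 0 lands with bottom-row=0; cleared 0 line(s) (total 0); column heights now [4 0 0 2 2 0], max=4
Drop 3: Z rot0 at col 1 lands with bottom-row=2; cleared 0 line(s) (total 0); column heights now [4 4 4 3 2 0], max=4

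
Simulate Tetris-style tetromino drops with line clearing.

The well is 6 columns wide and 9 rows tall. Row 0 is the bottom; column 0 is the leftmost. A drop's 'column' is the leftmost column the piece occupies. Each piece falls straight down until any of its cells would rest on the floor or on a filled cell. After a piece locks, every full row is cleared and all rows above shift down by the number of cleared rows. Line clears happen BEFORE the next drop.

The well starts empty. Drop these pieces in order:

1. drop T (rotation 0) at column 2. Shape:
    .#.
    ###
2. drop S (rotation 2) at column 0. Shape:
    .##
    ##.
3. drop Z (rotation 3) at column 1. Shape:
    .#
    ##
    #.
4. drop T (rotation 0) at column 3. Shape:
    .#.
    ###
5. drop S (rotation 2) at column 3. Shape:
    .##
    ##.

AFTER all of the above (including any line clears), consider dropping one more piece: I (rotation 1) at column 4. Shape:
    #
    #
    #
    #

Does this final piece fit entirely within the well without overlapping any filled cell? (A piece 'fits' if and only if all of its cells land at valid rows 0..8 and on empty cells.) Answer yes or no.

Answer: no

Derivation:
Drop 1: T rot0 at col 2 lands with bottom-row=0; cleared 0 line(s) (total 0); column heights now [0 0 1 2 1 0], max=2
Drop 2: S rot2 at col 0 lands with bottom-row=0; cleared 0 line(s) (total 0); column heights now [1 2 2 2 1 0], max=2
Drop 3: Z rot3 at col 1 lands with bottom-row=2; cleared 0 line(s) (total 0); column heights now [1 4 5 2 1 0], max=5
Drop 4: T rot0 at col 3 lands with bottom-row=2; cleared 0 line(s) (total 0); column heights now [1 4 5 3 4 3], max=5
Drop 5: S rot2 at col 3 lands with bottom-row=4; cleared 0 line(s) (total 0); column heights now [1 4 5 5 6 6], max=6
Test piece I rot1 at col 4 (width 1): heights before test = [1 4 5 5 6 6]; fits = False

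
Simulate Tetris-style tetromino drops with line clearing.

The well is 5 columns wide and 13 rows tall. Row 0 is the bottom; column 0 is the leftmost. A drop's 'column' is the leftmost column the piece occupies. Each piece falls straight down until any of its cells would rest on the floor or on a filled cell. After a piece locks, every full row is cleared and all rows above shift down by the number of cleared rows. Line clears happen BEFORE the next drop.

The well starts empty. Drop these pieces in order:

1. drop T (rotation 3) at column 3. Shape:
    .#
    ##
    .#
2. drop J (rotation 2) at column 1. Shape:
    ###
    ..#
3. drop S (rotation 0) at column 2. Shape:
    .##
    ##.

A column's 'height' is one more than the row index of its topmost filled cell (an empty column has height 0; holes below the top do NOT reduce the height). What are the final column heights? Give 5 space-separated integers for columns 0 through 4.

Answer: 0 4 5 6 6

Derivation:
Drop 1: T rot3 at col 3 lands with bottom-row=0; cleared 0 line(s) (total 0); column heights now [0 0 0 2 3], max=3
Drop 2: J rot2 at col 1 lands with bottom-row=2; cleared 0 line(s) (total 0); column heights now [0 4 4 4 3], max=4
Drop 3: S rot0 at col 2 lands with bottom-row=4; cleared 0 line(s) (total 0); column heights now [0 4 5 6 6], max=6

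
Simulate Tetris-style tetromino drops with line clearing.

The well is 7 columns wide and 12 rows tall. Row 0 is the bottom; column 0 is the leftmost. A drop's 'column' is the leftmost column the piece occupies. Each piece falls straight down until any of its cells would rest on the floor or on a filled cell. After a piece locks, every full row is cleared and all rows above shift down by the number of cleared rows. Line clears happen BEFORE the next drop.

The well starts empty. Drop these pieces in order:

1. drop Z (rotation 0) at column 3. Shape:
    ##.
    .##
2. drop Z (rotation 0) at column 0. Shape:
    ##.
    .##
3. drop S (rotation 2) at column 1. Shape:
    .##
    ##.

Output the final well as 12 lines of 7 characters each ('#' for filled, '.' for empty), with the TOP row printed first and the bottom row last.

Drop 1: Z rot0 at col 3 lands with bottom-row=0; cleared 0 line(s) (total 0); column heights now [0 0 0 2 2 1 0], max=2
Drop 2: Z rot0 at col 0 lands with bottom-row=0; cleared 0 line(s) (total 0); column heights now [2 2 1 2 2 1 0], max=2
Drop 3: S rot2 at col 1 lands with bottom-row=2; cleared 0 line(s) (total 0); column heights now [2 3 4 4 2 1 0], max=4

Answer: .......
.......
.......
.......
.......
.......
.......
.......
..##...
.##....
##.##..
.##.##.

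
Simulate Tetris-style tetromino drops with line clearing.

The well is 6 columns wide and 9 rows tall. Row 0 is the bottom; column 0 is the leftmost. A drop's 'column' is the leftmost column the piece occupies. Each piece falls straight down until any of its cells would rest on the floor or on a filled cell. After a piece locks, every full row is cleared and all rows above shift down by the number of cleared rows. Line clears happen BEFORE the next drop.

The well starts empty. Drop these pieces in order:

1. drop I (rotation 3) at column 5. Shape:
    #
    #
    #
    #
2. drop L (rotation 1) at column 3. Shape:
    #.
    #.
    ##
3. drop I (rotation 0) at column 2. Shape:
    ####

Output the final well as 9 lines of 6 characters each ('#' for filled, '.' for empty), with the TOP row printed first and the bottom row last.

Drop 1: I rot3 at col 5 lands with bottom-row=0; cleared 0 line(s) (total 0); column heights now [0 0 0 0 0 4], max=4
Drop 2: L rot1 at col 3 lands with bottom-row=0; cleared 0 line(s) (total 0); column heights now [0 0 0 3 1 4], max=4
Drop 3: I rot0 at col 2 lands with bottom-row=4; cleared 0 line(s) (total 0); column heights now [0 0 5 5 5 5], max=5

Answer: ......
......
......
......
..####
.....#
...#.#
...#.#
...###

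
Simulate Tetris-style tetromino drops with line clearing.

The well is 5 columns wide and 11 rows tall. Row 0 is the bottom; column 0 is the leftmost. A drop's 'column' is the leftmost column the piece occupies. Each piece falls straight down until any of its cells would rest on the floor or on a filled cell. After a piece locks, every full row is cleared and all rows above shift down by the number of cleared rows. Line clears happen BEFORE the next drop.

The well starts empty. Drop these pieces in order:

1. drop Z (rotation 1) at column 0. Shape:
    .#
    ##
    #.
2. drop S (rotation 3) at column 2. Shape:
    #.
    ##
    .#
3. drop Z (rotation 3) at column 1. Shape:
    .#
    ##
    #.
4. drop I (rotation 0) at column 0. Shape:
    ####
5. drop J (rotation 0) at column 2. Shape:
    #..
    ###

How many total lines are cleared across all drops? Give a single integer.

Answer: 0

Derivation:
Drop 1: Z rot1 at col 0 lands with bottom-row=0; cleared 0 line(s) (total 0); column heights now [2 3 0 0 0], max=3
Drop 2: S rot3 at col 2 lands with bottom-row=0; cleared 0 line(s) (total 0); column heights now [2 3 3 2 0], max=3
Drop 3: Z rot3 at col 1 lands with bottom-row=3; cleared 0 line(s) (total 0); column heights now [2 5 6 2 0], max=6
Drop 4: I rot0 at col 0 lands with bottom-row=6; cleared 0 line(s) (total 0); column heights now [7 7 7 7 0], max=7
Drop 5: J rot0 at col 2 lands with bottom-row=7; cleared 0 line(s) (total 0); column heights now [7 7 9 8 8], max=9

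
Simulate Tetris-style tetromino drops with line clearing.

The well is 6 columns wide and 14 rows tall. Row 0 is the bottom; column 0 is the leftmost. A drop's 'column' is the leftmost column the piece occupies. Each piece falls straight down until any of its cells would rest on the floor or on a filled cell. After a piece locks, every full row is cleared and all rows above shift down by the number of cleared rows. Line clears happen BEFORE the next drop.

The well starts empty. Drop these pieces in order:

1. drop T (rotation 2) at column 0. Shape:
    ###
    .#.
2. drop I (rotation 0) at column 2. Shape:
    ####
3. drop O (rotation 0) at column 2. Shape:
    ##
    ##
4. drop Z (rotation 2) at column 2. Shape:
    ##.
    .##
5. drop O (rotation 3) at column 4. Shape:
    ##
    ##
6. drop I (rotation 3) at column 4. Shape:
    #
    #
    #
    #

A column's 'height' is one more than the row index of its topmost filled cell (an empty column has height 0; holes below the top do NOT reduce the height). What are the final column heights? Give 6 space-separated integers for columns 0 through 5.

Answer: 2 2 7 7 12 8

Derivation:
Drop 1: T rot2 at col 0 lands with bottom-row=0; cleared 0 line(s) (total 0); column heights now [2 2 2 0 0 0], max=2
Drop 2: I rot0 at col 2 lands with bottom-row=2; cleared 0 line(s) (total 0); column heights now [2 2 3 3 3 3], max=3
Drop 3: O rot0 at col 2 lands with bottom-row=3; cleared 0 line(s) (total 0); column heights now [2 2 5 5 3 3], max=5
Drop 4: Z rot2 at col 2 lands with bottom-row=5; cleared 0 line(s) (total 0); column heights now [2 2 7 7 6 3], max=7
Drop 5: O rot3 at col 4 lands with bottom-row=6; cleared 0 line(s) (total 0); column heights now [2 2 7 7 8 8], max=8
Drop 6: I rot3 at col 4 lands with bottom-row=8; cleared 0 line(s) (total 0); column heights now [2 2 7 7 12 8], max=12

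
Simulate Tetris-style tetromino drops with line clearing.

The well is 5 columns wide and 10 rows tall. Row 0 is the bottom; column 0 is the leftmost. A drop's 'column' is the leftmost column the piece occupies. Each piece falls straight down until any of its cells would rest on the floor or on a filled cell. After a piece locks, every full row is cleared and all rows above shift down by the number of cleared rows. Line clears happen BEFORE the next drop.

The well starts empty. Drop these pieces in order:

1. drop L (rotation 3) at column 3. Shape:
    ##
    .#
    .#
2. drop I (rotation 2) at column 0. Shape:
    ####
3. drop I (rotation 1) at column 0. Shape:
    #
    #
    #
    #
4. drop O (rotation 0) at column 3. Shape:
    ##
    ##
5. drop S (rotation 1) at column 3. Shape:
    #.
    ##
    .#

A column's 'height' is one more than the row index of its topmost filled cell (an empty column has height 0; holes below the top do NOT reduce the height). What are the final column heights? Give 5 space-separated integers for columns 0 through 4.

Answer: 8 4 4 9 8

Derivation:
Drop 1: L rot3 at col 3 lands with bottom-row=0; cleared 0 line(s) (total 0); column heights now [0 0 0 3 3], max=3
Drop 2: I rot2 at col 0 lands with bottom-row=3; cleared 0 line(s) (total 0); column heights now [4 4 4 4 3], max=4
Drop 3: I rot1 at col 0 lands with bottom-row=4; cleared 0 line(s) (total 0); column heights now [8 4 4 4 3], max=8
Drop 4: O rot0 at col 3 lands with bottom-row=4; cleared 0 line(s) (total 0); column heights now [8 4 4 6 6], max=8
Drop 5: S rot1 at col 3 lands with bottom-row=6; cleared 0 line(s) (total 0); column heights now [8 4 4 9 8], max=9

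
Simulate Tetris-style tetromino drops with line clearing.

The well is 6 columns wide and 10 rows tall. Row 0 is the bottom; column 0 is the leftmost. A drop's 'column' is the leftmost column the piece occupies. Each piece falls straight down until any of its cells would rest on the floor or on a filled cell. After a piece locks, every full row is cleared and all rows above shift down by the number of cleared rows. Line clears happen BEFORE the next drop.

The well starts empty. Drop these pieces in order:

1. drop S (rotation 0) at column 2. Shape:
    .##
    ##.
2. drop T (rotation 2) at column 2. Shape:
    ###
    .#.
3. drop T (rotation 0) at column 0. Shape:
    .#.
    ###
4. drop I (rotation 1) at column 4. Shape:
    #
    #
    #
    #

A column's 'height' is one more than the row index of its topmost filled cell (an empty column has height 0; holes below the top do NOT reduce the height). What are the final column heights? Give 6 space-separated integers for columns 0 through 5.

Drop 1: S rot0 at col 2 lands with bottom-row=0; cleared 0 line(s) (total 0); column heights now [0 0 1 2 2 0], max=2
Drop 2: T rot2 at col 2 lands with bottom-row=2; cleared 0 line(s) (total 0); column heights now [0 0 4 4 4 0], max=4
Drop 3: T rot0 at col 0 lands with bottom-row=4; cleared 0 line(s) (total 0); column heights now [5 6 5 4 4 0], max=6
Drop 4: I rot1 at col 4 lands with bottom-row=4; cleared 0 line(s) (total 0); column heights now [5 6 5 4 8 0], max=8

Answer: 5 6 5 4 8 0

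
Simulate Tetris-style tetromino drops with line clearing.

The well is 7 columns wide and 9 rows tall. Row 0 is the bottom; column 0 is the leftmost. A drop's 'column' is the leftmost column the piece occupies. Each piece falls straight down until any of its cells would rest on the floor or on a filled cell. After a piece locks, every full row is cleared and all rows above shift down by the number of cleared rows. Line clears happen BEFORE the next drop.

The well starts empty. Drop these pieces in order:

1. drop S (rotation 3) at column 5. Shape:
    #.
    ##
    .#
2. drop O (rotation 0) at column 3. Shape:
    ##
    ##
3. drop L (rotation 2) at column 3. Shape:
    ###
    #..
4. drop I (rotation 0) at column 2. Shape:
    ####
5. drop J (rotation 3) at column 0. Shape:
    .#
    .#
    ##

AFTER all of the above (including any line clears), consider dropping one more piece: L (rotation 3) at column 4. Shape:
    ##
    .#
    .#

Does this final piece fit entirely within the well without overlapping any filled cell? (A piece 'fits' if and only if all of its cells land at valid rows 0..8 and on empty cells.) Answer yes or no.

Drop 1: S rot3 at col 5 lands with bottom-row=0; cleared 0 line(s) (total 0); column heights now [0 0 0 0 0 3 2], max=3
Drop 2: O rot0 at col 3 lands with bottom-row=0; cleared 0 line(s) (total 0); column heights now [0 0 0 2 2 3 2], max=3
Drop 3: L rot2 at col 3 lands with bottom-row=2; cleared 0 line(s) (total 0); column heights now [0 0 0 4 4 4 2], max=4
Drop 4: I rot0 at col 2 lands with bottom-row=4; cleared 0 line(s) (total 0); column heights now [0 0 5 5 5 5 2], max=5
Drop 5: J rot3 at col 0 lands with bottom-row=0; cleared 0 line(s) (total 0); column heights now [1 3 5 5 5 5 2], max=5
Test piece L rot3 at col 4 (width 2): heights before test = [1 3 5 5 5 5 2]; fits = True

Answer: yes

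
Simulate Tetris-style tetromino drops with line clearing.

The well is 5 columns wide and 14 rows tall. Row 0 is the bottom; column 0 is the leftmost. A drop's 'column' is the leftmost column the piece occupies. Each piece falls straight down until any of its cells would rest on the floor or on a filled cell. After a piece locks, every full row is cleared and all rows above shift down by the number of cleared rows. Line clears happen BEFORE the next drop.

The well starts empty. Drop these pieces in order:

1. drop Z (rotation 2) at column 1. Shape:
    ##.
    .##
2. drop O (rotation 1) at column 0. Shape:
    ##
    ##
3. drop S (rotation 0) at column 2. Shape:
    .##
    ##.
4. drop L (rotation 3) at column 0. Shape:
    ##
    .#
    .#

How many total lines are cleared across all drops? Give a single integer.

Drop 1: Z rot2 at col 1 lands with bottom-row=0; cleared 0 line(s) (total 0); column heights now [0 2 2 1 0], max=2
Drop 2: O rot1 at col 0 lands with bottom-row=2; cleared 0 line(s) (total 0); column heights now [4 4 2 1 0], max=4
Drop 3: S rot0 at col 2 lands with bottom-row=2; cleared 0 line(s) (total 0); column heights now [4 4 3 4 4], max=4
Drop 4: L rot3 at col 0 lands with bottom-row=4; cleared 0 line(s) (total 0); column heights now [7 7 3 4 4], max=7

Answer: 0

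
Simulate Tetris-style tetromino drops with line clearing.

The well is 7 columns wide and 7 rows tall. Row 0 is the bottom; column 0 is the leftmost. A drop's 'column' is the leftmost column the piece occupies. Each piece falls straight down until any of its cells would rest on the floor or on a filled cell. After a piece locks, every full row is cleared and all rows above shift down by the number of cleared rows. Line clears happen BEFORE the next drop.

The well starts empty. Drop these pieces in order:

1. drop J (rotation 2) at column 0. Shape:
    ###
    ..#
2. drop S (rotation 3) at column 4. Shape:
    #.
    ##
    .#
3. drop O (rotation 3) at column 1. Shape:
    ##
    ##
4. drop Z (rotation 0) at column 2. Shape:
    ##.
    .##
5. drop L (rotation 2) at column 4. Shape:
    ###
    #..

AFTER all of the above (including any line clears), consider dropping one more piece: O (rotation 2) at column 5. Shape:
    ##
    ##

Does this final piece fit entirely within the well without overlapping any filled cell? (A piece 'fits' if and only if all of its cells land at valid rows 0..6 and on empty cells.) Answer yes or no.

Drop 1: J rot2 at col 0 lands with bottom-row=0; cleared 0 line(s) (total 0); column heights now [2 2 2 0 0 0 0], max=2
Drop 2: S rot3 at col 4 lands with bottom-row=0; cleared 0 line(s) (total 0); column heights now [2 2 2 0 3 2 0], max=3
Drop 3: O rot3 at col 1 lands with bottom-row=2; cleared 0 line(s) (total 0); column heights now [2 4 4 0 3 2 0], max=4
Drop 4: Z rot0 at col 2 lands with bottom-row=3; cleared 0 line(s) (total 0); column heights now [2 4 5 5 4 2 0], max=5
Drop 5: L rot2 at col 4 lands with bottom-row=4; cleared 0 line(s) (total 0); column heights now [2 4 5 5 6 6 6], max=6
Test piece O rot2 at col 5 (width 2): heights before test = [2 4 5 5 6 6 6]; fits = False

Answer: no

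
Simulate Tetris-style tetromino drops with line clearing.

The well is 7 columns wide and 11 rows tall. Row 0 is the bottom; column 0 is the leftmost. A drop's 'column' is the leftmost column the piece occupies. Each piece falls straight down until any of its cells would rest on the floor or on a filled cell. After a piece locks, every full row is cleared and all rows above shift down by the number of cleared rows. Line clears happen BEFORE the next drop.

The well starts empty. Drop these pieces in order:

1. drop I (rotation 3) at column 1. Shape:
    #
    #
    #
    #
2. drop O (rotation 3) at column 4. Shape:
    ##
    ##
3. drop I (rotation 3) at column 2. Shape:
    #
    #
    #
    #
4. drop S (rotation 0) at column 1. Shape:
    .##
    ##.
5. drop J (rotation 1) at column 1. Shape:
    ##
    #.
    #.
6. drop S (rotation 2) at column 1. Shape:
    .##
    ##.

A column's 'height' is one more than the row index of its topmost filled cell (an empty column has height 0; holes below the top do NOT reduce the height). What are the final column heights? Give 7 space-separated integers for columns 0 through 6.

Drop 1: I rot3 at col 1 lands with bottom-row=0; cleared 0 line(s) (total 0); column heights now [0 4 0 0 0 0 0], max=4
Drop 2: O rot3 at col 4 lands with bottom-row=0; cleared 0 line(s) (total 0); column heights now [0 4 0 0 2 2 0], max=4
Drop 3: I rot3 at col 2 lands with bottom-row=0; cleared 0 line(s) (total 0); column heights now [0 4 4 0 2 2 0], max=4
Drop 4: S rot0 at col 1 lands with bottom-row=4; cleared 0 line(s) (total 0); column heights now [0 5 6 6 2 2 0], max=6
Drop 5: J rot1 at col 1 lands with bottom-row=5; cleared 0 line(s) (total 0); column heights now [0 8 8 6 2 2 0], max=8
Drop 6: S rot2 at col 1 lands with bottom-row=8; cleared 0 line(s) (total 0); column heights now [0 9 10 10 2 2 0], max=10

Answer: 0 9 10 10 2 2 0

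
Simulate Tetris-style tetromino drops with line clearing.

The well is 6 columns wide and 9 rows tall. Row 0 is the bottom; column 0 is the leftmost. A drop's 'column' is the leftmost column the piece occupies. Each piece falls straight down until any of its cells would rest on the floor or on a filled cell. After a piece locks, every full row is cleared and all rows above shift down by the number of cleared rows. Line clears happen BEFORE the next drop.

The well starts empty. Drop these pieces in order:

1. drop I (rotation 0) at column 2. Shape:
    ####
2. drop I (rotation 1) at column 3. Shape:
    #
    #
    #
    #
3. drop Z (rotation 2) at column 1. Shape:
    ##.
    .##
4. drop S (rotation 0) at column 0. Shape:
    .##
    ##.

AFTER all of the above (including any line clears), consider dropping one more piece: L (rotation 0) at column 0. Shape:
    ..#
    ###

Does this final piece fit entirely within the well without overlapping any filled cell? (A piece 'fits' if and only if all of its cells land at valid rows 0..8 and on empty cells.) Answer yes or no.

Answer: no

Derivation:
Drop 1: I rot0 at col 2 lands with bottom-row=0; cleared 0 line(s) (total 0); column heights now [0 0 1 1 1 1], max=1
Drop 2: I rot1 at col 3 lands with bottom-row=1; cleared 0 line(s) (total 0); column heights now [0 0 1 5 1 1], max=5
Drop 3: Z rot2 at col 1 lands with bottom-row=5; cleared 0 line(s) (total 0); column heights now [0 7 7 6 1 1], max=7
Drop 4: S rot0 at col 0 lands with bottom-row=7; cleared 0 line(s) (total 0); column heights now [8 9 9 6 1 1], max=9
Test piece L rot0 at col 0 (width 3): heights before test = [8 9 9 6 1 1]; fits = False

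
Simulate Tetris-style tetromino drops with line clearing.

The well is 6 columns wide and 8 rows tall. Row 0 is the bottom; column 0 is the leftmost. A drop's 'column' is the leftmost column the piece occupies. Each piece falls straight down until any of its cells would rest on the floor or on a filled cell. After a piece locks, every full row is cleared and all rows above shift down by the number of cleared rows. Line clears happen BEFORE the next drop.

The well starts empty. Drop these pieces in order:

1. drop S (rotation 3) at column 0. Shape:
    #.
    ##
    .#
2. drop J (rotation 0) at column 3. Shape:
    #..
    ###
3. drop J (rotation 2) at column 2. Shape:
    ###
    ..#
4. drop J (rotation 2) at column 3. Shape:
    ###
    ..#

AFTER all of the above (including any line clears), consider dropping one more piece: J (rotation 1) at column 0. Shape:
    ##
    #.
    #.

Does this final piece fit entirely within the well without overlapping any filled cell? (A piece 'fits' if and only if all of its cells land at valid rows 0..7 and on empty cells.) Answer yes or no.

Answer: yes

Derivation:
Drop 1: S rot3 at col 0 lands with bottom-row=0; cleared 0 line(s) (total 0); column heights now [3 2 0 0 0 0], max=3
Drop 2: J rot0 at col 3 lands with bottom-row=0; cleared 0 line(s) (total 0); column heights now [3 2 0 2 1 1], max=3
Drop 3: J rot2 at col 2 lands with bottom-row=1; cleared 0 line(s) (total 0); column heights now [3 2 3 3 3 1], max=3
Drop 4: J rot2 at col 3 lands with bottom-row=2; cleared 0 line(s) (total 0); column heights now [3 2 3 4 4 4], max=4
Test piece J rot1 at col 0 (width 2): heights before test = [3 2 3 4 4 4]; fits = True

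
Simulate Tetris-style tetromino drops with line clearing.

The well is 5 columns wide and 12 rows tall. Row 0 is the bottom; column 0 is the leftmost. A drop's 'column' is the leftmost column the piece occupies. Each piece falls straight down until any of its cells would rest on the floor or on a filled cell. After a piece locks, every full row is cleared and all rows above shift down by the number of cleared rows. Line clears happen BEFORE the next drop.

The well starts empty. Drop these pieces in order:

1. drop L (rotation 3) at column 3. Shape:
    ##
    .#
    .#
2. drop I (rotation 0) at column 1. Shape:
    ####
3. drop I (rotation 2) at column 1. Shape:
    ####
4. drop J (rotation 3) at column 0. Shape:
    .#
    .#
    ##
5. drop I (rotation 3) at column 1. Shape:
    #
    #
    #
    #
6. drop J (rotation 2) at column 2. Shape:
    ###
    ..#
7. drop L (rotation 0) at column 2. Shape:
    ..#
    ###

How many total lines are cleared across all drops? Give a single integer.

Drop 1: L rot3 at col 3 lands with bottom-row=0; cleared 0 line(s) (total 0); column heights now [0 0 0 3 3], max=3
Drop 2: I rot0 at col 1 lands with bottom-row=3; cleared 0 line(s) (total 0); column heights now [0 4 4 4 4], max=4
Drop 3: I rot2 at col 1 lands with bottom-row=4; cleared 0 line(s) (total 0); column heights now [0 5 5 5 5], max=5
Drop 4: J rot3 at col 0 lands with bottom-row=5; cleared 0 line(s) (total 0); column heights now [6 8 5 5 5], max=8
Drop 5: I rot3 at col 1 lands with bottom-row=8; cleared 0 line(s) (total 0); column heights now [6 12 5 5 5], max=12
Drop 6: J rot2 at col 2 lands with bottom-row=5; cleared 0 line(s) (total 0); column heights now [6 12 7 7 7], max=12
Drop 7: L rot0 at col 2 lands with bottom-row=7; cleared 0 line(s) (total 0); column heights now [6 12 8 8 9], max=12

Answer: 0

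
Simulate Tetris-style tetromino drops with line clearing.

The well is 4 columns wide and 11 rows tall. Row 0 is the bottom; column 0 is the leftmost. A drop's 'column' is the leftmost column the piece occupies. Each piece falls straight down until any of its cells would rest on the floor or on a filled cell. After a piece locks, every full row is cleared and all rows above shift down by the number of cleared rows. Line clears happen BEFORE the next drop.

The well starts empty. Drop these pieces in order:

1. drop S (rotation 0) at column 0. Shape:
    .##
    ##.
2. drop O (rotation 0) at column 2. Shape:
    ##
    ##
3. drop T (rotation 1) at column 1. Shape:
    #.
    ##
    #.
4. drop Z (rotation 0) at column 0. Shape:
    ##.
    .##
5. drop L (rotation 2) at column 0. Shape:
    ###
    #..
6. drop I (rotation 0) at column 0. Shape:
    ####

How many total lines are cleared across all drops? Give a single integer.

Answer: 1

Derivation:
Drop 1: S rot0 at col 0 lands with bottom-row=0; cleared 0 line(s) (total 0); column heights now [1 2 2 0], max=2
Drop 2: O rot0 at col 2 lands with bottom-row=2; cleared 0 line(s) (total 0); column heights now [1 2 4 4], max=4
Drop 3: T rot1 at col 1 lands with bottom-row=3; cleared 0 line(s) (total 0); column heights now [1 6 5 4], max=6
Drop 4: Z rot0 at col 0 lands with bottom-row=6; cleared 0 line(s) (total 0); column heights now [8 8 7 4], max=8
Drop 5: L rot2 at col 0 lands with bottom-row=8; cleared 0 line(s) (total 0); column heights now [10 10 10 4], max=10
Drop 6: I rot0 at col 0 lands with bottom-row=10; cleared 1 line(s) (total 1); column heights now [10 10 10 4], max=10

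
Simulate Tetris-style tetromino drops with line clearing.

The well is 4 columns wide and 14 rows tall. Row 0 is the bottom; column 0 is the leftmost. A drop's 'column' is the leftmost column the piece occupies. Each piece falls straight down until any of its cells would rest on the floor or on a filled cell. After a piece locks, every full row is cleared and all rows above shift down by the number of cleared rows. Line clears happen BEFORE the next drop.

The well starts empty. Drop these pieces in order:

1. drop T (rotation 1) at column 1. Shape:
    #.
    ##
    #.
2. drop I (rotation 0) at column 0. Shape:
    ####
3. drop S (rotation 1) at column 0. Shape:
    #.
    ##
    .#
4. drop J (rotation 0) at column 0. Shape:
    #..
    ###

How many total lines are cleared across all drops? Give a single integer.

Drop 1: T rot1 at col 1 lands with bottom-row=0; cleared 0 line(s) (total 0); column heights now [0 3 2 0], max=3
Drop 2: I rot0 at col 0 lands with bottom-row=3; cleared 1 line(s) (total 1); column heights now [0 3 2 0], max=3
Drop 3: S rot1 at col 0 lands with bottom-row=3; cleared 0 line(s) (total 1); column heights now [6 5 2 0], max=6
Drop 4: J rot0 at col 0 lands with bottom-row=6; cleared 0 line(s) (total 1); column heights now [8 7 7 0], max=8

Answer: 1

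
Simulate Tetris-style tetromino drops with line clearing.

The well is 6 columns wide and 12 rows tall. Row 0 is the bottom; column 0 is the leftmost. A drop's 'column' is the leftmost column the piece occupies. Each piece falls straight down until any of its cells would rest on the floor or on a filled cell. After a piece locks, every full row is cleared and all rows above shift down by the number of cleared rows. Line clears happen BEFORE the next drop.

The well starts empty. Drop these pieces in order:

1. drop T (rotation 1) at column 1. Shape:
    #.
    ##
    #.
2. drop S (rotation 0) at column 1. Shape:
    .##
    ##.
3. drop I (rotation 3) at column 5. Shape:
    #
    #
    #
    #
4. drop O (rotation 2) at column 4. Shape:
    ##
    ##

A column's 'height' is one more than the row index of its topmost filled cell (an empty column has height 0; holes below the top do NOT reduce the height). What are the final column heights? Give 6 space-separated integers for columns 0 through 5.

Answer: 0 4 5 5 6 6

Derivation:
Drop 1: T rot1 at col 1 lands with bottom-row=0; cleared 0 line(s) (total 0); column heights now [0 3 2 0 0 0], max=3
Drop 2: S rot0 at col 1 lands with bottom-row=3; cleared 0 line(s) (total 0); column heights now [0 4 5 5 0 0], max=5
Drop 3: I rot3 at col 5 lands with bottom-row=0; cleared 0 line(s) (total 0); column heights now [0 4 5 5 0 4], max=5
Drop 4: O rot2 at col 4 lands with bottom-row=4; cleared 0 line(s) (total 0); column heights now [0 4 5 5 6 6], max=6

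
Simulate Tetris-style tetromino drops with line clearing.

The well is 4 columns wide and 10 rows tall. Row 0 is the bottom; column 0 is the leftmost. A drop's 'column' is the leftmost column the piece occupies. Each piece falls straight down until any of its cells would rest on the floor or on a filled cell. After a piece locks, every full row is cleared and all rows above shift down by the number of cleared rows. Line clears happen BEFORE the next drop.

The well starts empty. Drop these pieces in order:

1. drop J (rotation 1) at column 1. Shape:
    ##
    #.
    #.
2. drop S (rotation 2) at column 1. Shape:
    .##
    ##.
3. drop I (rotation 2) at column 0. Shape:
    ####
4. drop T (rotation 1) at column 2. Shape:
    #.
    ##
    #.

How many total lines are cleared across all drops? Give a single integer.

Drop 1: J rot1 at col 1 lands with bottom-row=0; cleared 0 line(s) (total 0); column heights now [0 3 3 0], max=3
Drop 2: S rot2 at col 1 lands with bottom-row=3; cleared 0 line(s) (total 0); column heights now [0 4 5 5], max=5
Drop 3: I rot2 at col 0 lands with bottom-row=5; cleared 1 line(s) (total 1); column heights now [0 4 5 5], max=5
Drop 4: T rot1 at col 2 lands with bottom-row=5; cleared 0 line(s) (total 1); column heights now [0 4 8 7], max=8

Answer: 1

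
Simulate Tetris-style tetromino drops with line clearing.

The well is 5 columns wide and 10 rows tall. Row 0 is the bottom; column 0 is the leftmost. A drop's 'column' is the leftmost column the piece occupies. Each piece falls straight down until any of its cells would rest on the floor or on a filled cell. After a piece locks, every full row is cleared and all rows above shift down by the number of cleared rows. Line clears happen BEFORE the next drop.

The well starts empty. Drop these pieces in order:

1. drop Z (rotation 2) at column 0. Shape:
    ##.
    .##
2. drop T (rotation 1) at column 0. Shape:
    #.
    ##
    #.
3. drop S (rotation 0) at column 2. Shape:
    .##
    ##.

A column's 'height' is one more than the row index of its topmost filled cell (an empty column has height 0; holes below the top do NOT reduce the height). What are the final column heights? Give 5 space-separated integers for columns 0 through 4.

Drop 1: Z rot2 at col 0 lands with bottom-row=0; cleared 0 line(s) (total 0); column heights now [2 2 1 0 0], max=2
Drop 2: T rot1 at col 0 lands with bottom-row=2; cleared 0 line(s) (total 0); column heights now [5 4 1 0 0], max=5
Drop 3: S rot0 at col 2 lands with bottom-row=1; cleared 0 line(s) (total 0); column heights now [5 4 2 3 3], max=5

Answer: 5 4 2 3 3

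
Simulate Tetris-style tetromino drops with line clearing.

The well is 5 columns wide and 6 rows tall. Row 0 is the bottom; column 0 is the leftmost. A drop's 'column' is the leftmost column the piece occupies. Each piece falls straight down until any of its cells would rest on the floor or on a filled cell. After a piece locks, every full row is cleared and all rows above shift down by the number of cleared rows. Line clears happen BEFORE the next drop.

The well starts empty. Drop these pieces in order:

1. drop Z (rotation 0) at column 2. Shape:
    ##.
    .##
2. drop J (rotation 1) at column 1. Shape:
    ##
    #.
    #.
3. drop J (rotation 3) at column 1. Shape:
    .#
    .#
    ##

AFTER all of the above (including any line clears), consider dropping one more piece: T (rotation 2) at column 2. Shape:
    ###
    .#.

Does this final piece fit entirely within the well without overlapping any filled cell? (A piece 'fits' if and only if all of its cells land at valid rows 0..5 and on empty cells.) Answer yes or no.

Answer: no

Derivation:
Drop 1: Z rot0 at col 2 lands with bottom-row=0; cleared 0 line(s) (total 0); column heights now [0 0 2 2 1], max=2
Drop 2: J rot1 at col 1 lands with bottom-row=0; cleared 0 line(s) (total 0); column heights now [0 3 3 2 1], max=3
Drop 3: J rot3 at col 1 lands with bottom-row=3; cleared 0 line(s) (total 0); column heights now [0 4 6 2 1], max=6
Test piece T rot2 at col 2 (width 3): heights before test = [0 4 6 2 1]; fits = False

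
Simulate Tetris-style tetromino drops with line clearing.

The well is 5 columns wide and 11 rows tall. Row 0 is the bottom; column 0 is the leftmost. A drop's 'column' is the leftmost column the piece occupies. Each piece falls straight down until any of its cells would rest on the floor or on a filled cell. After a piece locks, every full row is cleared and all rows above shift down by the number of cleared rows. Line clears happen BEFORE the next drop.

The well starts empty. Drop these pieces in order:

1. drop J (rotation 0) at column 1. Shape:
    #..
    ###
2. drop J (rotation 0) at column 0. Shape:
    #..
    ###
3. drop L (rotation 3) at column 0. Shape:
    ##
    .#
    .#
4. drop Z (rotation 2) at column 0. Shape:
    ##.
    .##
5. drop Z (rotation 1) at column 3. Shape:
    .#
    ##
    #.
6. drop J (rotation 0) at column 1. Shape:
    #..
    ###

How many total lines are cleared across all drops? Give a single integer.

Drop 1: J rot0 at col 1 lands with bottom-row=0; cleared 0 line(s) (total 0); column heights now [0 2 1 1 0], max=2
Drop 2: J rot0 at col 0 lands with bottom-row=2; cleared 0 line(s) (total 0); column heights now [4 3 3 1 0], max=4
Drop 3: L rot3 at col 0 lands with bottom-row=3; cleared 0 line(s) (total 0); column heights now [6 6 3 1 0], max=6
Drop 4: Z rot2 at col 0 lands with bottom-row=6; cleared 0 line(s) (total 0); column heights now [8 8 7 1 0], max=8
Drop 5: Z rot1 at col 3 lands with bottom-row=1; cleared 1 line(s) (total 1); column heights now [7 7 6 2 3], max=7
Drop 6: J rot0 at col 1 lands with bottom-row=7; cleared 0 line(s) (total 1); column heights now [7 9 8 8 3], max=9

Answer: 1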